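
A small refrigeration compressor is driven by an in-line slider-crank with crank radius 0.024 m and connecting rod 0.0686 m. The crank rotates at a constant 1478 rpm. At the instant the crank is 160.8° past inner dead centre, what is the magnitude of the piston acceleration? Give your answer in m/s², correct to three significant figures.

382

ω = 2π·1478/60 = 154.8 rad/s
x(θ) = r cosθ + √(L² − r² sin²θ); with ω constant, a = ω²·d²x/dθ².
d²x/dθ² = −r cosθ − r²(cos2θ)/√u − r⁴ sin²2θ/(4u^{3/2}),  u = L² − r² sin²θ = 0.00464366 m².
Substituting r = 0.024 m, L = 0.0686 m, θ = 160.8°: d²x/dθ² = +0.01594 m.
a = ω²·d²x/dθ² = (154.8)²·(+0.01594) = +381.84 m/s²;  |a| = 381.84 m/s².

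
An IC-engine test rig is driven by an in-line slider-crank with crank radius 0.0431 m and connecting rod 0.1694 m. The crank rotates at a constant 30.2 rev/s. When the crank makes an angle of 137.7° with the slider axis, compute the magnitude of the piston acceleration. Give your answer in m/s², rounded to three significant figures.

1100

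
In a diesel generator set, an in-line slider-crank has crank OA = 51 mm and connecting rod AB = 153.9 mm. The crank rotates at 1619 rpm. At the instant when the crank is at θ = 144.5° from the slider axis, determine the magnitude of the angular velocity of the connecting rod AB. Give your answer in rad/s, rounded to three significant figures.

46.6

ω = 169.5 rad/s (converted from 1619 rpm).
The rod makes angle φ with the slider axis where L sinφ = r sinθ; differentiating, L cosφ·φ̇ = r ω cosθ.
L cosφ = √(L² − r² sin²θ) = 0.15102 m.
|ω_rod| = r ω |cosθ| / √(L² − r² sin²θ) = 0.051·169.5·0.81412/0.15102 = 46.611 rad/s.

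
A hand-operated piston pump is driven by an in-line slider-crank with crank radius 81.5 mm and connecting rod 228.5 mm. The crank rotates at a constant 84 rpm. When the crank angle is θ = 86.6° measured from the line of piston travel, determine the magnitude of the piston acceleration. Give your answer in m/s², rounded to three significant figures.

2.01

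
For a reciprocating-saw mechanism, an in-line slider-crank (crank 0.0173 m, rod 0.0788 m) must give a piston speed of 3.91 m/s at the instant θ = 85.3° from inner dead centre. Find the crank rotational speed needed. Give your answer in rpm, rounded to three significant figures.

For an in-line slider-crank, |v_piston| = rω|sinθ|·[1 + r cosθ/√(L² − r² sin²θ)].
With r = 0.0173 m, L = 0.0788 m, θ = 85.3°: the bracketed kinematic factor |dx/dθ| = 0.01756 m.
ω = v/|dx/dθ| = 3.91/0.01756 = 222.67 rad/s.
N = 60ω/(2π) = 2126.3 rpm.

2130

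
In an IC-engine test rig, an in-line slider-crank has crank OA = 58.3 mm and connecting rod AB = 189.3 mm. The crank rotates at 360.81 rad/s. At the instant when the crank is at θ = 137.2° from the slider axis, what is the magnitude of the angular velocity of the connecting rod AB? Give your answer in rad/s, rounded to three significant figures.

83.4

ω = 360.8 rad/s
The rod makes angle φ with the slider axis where L sinφ = r sinθ; differentiating, L cosφ·φ̇ = r ω cosθ.
L cosφ = √(L² − r² sin²θ) = 0.18511 m.
|ω_rod| = r ω |cosθ| / √(L² − r² sin²θ) = 0.0583·360.8·0.73373/0.18511 = 83.379 rad/s.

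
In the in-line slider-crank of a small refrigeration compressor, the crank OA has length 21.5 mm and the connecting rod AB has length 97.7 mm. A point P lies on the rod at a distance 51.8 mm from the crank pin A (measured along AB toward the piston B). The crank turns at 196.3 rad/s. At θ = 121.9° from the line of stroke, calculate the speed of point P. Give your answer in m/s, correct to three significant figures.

ω = 196.3 rad/s.  Crank-pin speed |V_A| = rω = 4.2204 m/s, perpendicular to OA.
Rod angle: sinφ = −(r/L) sinθ ⇒ φ = -10.768°; ω_rod = −rω cosθ/√(L²−r²sin²θ) = +23.237 rad/s.
V_P = V_A + ω_rod × AP, with AP = 0.0518 m along the rod.
Components: V_Px = −rω sinθ − a·ω_rod·sinφ = -3.3582 m/s;  V_Py = rω cosθ + a·ω_rod·cosφ = -1.0478 m/s.
|V_P| = √(V_Px² + V_Py²) = 3.5178 m/s.

3.52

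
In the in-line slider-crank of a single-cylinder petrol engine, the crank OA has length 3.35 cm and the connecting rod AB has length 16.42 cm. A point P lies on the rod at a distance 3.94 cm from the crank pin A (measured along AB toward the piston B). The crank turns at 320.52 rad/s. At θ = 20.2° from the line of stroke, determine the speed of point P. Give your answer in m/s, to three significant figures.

8.58

ω = 320.5 rad/s.  Crank-pin speed |V_A| = rω = 10.737 m/s, perpendicular to OA.
Rod angle: sinφ = −(r/L) sinθ ⇒ φ = -4.040°; ω_rod = −rω cosθ/√(L²−r²sin²θ) = -61.523 rad/s.
V_P = V_A + ω_rod × AP, with AP = 0.0394 m along the rod.
Components: V_Px = −rω sinθ − a·ω_rod·sinφ = -3.8784 m/s;  V_Py = rω cosθ + a·ω_rod·cosφ = +7.659 m/s.
|V_P| = √(V_Px² + V_Py²) = 8.585 m/s.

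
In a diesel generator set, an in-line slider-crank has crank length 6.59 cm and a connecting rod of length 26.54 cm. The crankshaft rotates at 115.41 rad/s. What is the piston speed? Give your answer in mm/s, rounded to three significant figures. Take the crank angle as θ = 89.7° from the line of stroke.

7620

ω = 115.4 rad/s
For an in-line slider-crank, x = r cosθ + √(L² − r² sin²θ), so v = −rω sinθ·[1 + r cosθ/√(L² − r² sin²θ)].
With r = 0.0659 m, L = 0.2654 m, θ = 89.7°: √(L² − r² sin²θ) = 0.25709 m.
v = −0.0659·115.4·0.99999·[1 + 0.0659·0.00524/0.25709] = -7.6156 m/s.
|v| = 7.6156 m/s = 7615.6 mm/s.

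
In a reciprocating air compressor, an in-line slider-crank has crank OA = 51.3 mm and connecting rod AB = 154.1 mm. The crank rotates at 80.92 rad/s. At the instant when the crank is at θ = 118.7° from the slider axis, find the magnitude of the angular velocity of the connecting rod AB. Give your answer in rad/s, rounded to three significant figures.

ω = 80.92 rad/s
The rod makes angle φ with the slider axis where L sinφ = r sinθ; differentiating, L cosφ·φ̇ = r ω cosθ.
L cosφ = √(L² − r² sin²θ) = 0.14738 m.
|ω_rod| = r ω |cosθ| / √(L² − r² sin²θ) = 0.0513·80.92·0.48022/0.14738 = 13.526 rad/s.

13.5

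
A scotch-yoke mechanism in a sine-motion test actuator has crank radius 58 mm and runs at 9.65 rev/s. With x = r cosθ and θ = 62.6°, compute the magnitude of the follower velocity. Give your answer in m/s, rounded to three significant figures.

ω = 60.63 rad/s (from 9.65 rev/s).
x = r cosθ ⇒ ẋ = −rω sinθ.
|v| = rω|sinθ| = 0.058·60.63·|sin 62.6°| = 3.1222 m/s.

3.12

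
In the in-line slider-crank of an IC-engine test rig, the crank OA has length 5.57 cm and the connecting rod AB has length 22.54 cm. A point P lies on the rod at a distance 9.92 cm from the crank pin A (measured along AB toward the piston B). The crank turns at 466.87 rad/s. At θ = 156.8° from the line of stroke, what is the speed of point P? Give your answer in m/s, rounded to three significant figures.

16.2

ω = 466.9 rad/s.  Crank-pin speed |V_A| = rω = 26.005 m/s, perpendicular to OA.
Rod angle: sinφ = −(r/L) sinθ ⇒ φ = -5.587°; ω_rod = −rω cosθ/√(L²−r²sin²θ) = +106.55 rad/s.
V_P = V_A + ω_rod × AP, with AP = 0.0992 m along the rod.
Components: V_Px = −rω sinθ − a·ω_rod·sinφ = -9.2154 m/s;  V_Py = rω cosθ + a·ω_rod·cosφ = -13.382 m/s.
|V_P| = √(V_Px² + V_Py²) = 16.248 m/s.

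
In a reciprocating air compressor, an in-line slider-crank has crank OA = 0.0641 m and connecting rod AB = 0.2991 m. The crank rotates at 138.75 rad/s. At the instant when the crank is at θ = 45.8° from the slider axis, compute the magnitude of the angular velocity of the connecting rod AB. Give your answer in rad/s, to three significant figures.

ω = 138.8 rad/s
The rod makes angle φ with the slider axis where L sinφ = r sinθ; differentiating, L cosφ·φ̇ = r ω cosθ.
L cosφ = √(L² − r² sin²θ) = 0.29555 m.
|ω_rod| = r ω |cosθ| / √(L² − r² sin²θ) = 0.0641·138.8·0.69717/0.29555 = 20.98 rad/s.

21.0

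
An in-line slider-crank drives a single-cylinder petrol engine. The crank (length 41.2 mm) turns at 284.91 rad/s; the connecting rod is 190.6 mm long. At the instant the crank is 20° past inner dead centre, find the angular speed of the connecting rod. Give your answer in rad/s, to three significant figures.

ω = 284.9 rad/s
The rod makes angle φ with the slider axis where L sinφ = r sinθ; differentiating, L cosφ·φ̇ = r ω cosθ.
L cosφ = √(L² − r² sin²θ) = 0.19008 m.
|ω_rod| = r ω |cosθ| / √(L² − r² sin²θ) = 0.0412·284.9·0.93969/0.19008 = 58.031 rad/s.

58.0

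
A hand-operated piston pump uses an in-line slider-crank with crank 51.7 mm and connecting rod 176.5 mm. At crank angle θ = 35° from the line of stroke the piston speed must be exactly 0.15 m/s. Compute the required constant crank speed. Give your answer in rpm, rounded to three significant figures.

38.8

For an in-line slider-crank, |v_piston| = rω|sinθ|·[1 + r cosθ/√(L² − r² sin²θ)].
With r = 0.0517 m, L = 0.1765 m, θ = 35°: the bracketed kinematic factor |dx/dθ| = 0.036872 m.
ω = v/|dx/dθ| = 0.15/0.036872 = 4.0682 rad/s.
N = 60ω/(2π) = 38.848 rpm.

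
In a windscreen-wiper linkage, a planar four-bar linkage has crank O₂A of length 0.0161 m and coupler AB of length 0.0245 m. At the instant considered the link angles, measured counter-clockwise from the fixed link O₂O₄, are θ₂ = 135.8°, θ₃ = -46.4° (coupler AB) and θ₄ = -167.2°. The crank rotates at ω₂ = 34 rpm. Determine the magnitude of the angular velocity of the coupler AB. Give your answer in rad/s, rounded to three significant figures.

2.28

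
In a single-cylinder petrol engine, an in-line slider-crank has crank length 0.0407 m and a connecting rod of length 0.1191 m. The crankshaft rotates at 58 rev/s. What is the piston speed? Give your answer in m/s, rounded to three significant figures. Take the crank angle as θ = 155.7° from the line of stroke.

ω = 2π·58 = 364.4 rad/s
For an in-line slider-crank, x = r cosθ + √(L² − r² sin²θ), so v = −rω sinθ·[1 + r cosθ/√(L² − r² sin²θ)].
With r = 0.0407 m, L = 0.1191 m, θ = 155.7°: √(L² − r² sin²θ) = 0.11792 m.
v = −0.0407·364.4·0.41151·[1 + 0.0407·-0.91140/0.11792] = -4.1835 m/s.
|v| = 4.1835 m/s.

4.18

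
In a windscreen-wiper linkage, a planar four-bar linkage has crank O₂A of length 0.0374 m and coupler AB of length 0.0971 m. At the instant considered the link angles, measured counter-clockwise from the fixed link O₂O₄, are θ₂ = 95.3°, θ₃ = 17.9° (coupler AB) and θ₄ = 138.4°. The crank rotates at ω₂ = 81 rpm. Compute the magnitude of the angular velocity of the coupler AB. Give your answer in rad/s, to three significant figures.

2.59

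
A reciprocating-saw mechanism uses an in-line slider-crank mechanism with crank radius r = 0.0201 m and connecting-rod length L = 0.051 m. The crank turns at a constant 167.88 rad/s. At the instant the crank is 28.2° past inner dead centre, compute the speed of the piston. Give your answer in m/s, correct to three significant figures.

2.16

ω = 167.9 rad/s
For an in-line slider-crank, x = r cosθ + √(L² − r² sin²θ), so v = −rω sinθ·[1 + r cosθ/√(L² − r² sin²θ)].
With r = 0.0201 m, L = 0.051 m, θ = 28.2°: √(L² − r² sin²θ) = 0.050108 m.
v = −0.0201·167.9·0.47255·[1 + 0.0201·0.88130/0.050108] = -2.1583 m/s.
|v| = 2.1583 m/s.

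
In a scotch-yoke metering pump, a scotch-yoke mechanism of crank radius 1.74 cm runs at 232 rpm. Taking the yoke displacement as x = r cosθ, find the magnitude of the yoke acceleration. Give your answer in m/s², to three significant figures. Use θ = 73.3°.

2.95

ω = 24.29 rad/s (from 232 rpm).
x = r cosθ ⇒ ẍ = −rω² cosθ (ω constant).
|a| = rω²|cosθ| = 0.0174·(24.29)²·|cos 73.3°| = 2.9513 m/s².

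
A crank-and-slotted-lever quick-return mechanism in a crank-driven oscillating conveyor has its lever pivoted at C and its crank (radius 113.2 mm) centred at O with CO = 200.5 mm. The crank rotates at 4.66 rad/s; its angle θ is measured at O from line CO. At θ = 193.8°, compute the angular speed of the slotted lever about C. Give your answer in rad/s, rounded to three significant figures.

ω = 4.66 rad/s
Crank pin A relative to C: A = (d + r cosθ, r sinθ); lever angle φ = atan2(r sinθ, d + r cosθ).
Differentiating tanφ: φ̇ = rω(d cosθ + r)/(d² + r² + 2dr cosθ).
d² + r² + 2dr cosθ = |CA|² = 0.0089316 m²;  d cosθ + r = -0.081512 m.
|ω_lever| = |0.1132·4.66·-0.081512| / 0.0089316 = 4.8142 rad/s.

4.81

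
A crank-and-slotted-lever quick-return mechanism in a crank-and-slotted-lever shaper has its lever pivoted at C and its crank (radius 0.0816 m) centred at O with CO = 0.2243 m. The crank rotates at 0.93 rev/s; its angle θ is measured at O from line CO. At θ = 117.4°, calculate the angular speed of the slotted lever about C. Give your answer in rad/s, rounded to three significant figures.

0.257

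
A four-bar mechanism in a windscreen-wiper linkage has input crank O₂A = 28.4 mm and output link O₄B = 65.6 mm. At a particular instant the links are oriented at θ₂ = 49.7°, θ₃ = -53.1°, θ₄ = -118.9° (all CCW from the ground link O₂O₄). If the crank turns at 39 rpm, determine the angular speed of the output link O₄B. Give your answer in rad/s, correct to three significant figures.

ω₂ = 4.084 rad/s (from 39 rpm).
Differentiating the loop-closure r₂e^{iθ₂}+r₃e^{iθ₃}=r₁+r₄e^{iθ₄} gives r₂ω₂e^{iθ₂}+r₃ω₃e^{iθ₃}=r₄ω₄e^{iθ₄}.
Eliminating the other unknown: ω₄ = r₂ω₂ sin(θ₂−θ₃) / [r₄ sin(θ₄−θ₃)].
Numerator sine = +0.97515; denominator sine = -0.91212.
Result = 0.0284·4.084·(+0.97515) / (0.0656·(-0.91212)) = -1.8903 rad/s; magnitude 1.8903 rad/s.

1.89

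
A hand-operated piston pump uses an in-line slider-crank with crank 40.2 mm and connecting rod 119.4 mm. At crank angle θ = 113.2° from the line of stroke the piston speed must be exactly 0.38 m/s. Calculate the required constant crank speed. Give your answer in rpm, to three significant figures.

114

For an in-line slider-crank, |v_piston| = rω|sinθ|·[1 + r cosθ/√(L² − r² sin²θ)].
With r = 0.0402 m, L = 0.1194 m, θ = 113.2°: the bracketed kinematic factor |dx/dθ| = 0.031796 m.
ω = v/|dx/dθ| = 0.38/0.031796 = 11.951 rad/s.
N = 60ω/(2π) = 114.13 rpm.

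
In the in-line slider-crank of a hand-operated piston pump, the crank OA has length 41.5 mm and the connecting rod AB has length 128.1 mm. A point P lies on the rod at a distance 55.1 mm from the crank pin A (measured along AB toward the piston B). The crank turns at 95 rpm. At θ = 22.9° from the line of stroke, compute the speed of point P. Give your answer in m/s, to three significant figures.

0.283

ω = 9.948 rad/s.  Crank-pin speed |V_A| = rω = 0.41286 m/s, perpendicular to OA.
Rod angle: sinφ = −(r/L) sinθ ⇒ φ = -7.242°; ω_rod = −rω cosθ/√(L²−r²sin²θ) = -2.9928 rad/s.
V_P = V_A + ω_rod × AP, with AP = 0.0551 m along the rod.
Components: V_Px = −rω sinθ − a·ω_rod·sinφ = -0.18144 m/s;  V_Py = rω cosθ + a·ω_rod·cosφ = +0.21673 m/s.
|V_P| = √(V_Px² + V_Py²) = 0.28265 m/s.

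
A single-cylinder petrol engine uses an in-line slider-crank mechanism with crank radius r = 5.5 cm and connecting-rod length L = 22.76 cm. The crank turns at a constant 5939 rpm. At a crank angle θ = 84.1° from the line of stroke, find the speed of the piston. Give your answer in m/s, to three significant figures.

34.9

ω = 2π·5939/60 = 621.9 rad/s
For an in-line slider-crank, x = r cosθ + √(L² − r² sin²θ), so v = −rω sinθ·[1 + r cosθ/√(L² − r² sin²θ)].
With r = 0.055 m, L = 0.2276 m, θ = 84.1°: √(L² − r² sin²θ) = 0.22093 m.
v = −0.055·621.9·0.99470·[1 + 0.055·0.10279/0.22093] = -34.896 m/s.
|v| = 34.896 m/s.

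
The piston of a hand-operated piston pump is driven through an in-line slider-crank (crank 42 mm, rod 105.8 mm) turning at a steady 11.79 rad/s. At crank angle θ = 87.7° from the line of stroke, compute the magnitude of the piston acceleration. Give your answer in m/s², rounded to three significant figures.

2.28

ω = 11.79 rad/s
x(θ) = r cosθ + √(L² − r² sin²θ); with ω constant, a = ω²·d²x/dθ².
d²x/dθ² = −r cosθ − r²(cos2θ)/√u − r⁴ sin²2θ/(4u^{3/2}),  u = L² − r² sin²θ = 0.00943248 m².
Substituting r = 0.042 m, L = 0.1058 m, θ = 87.7°: d²x/dθ² = +0.016413 m.
a = ω²·d²x/dθ² = (11.79)²·(+0.016413) = +2.2815 m/s²;  |a| = 2.2815 m/s².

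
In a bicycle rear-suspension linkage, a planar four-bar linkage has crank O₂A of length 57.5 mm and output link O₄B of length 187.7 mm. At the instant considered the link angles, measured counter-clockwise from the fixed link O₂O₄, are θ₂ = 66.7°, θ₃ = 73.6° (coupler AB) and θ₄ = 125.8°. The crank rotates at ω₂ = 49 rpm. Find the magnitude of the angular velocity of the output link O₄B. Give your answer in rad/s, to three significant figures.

ω₂ = 5.131 rad/s (from 49 rpm).
Differentiating the loop-closure r₂e^{iθ₂}+r₃e^{iθ₃}=r₁+r₄e^{iθ₄} gives r₂ω₂e^{iθ₂}+r₃ω₃e^{iθ₃}=r₄ω₄e^{iθ₄}.
Eliminating the other unknown: ω₄ = r₂ω₂ sin(θ₂−θ₃) / [r₄ sin(θ₄−θ₃)].
Numerator sine = -0.12014; denominator sine = +0.79016.
Result = 0.0575·5.131·(-0.12014) / (0.1877·(+0.79016)) = -0.239 rad/s; magnitude 0.239 rad/s.

0.239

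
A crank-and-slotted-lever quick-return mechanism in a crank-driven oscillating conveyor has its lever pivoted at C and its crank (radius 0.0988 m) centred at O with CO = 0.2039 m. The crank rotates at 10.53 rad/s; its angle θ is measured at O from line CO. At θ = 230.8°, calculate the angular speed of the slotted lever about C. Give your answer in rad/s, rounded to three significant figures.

1.21

ω = 10.53 rad/s
Crank pin A relative to C: A = (d + r cosθ, r sinθ); lever angle φ = atan2(r sinθ, d + r cosθ).
Differentiating tanφ: φ̇ = rω(d cosθ + r)/(d² + r² + 2dr cosθ).
d² + r² + 2dr cosθ = |CA|² = 0.0258718 m²;  d cosθ + r = -0.030071 m.
|ω_lever| = |0.0988·10.53·-0.030071| / 0.0258718 = 1.2092 rad/s.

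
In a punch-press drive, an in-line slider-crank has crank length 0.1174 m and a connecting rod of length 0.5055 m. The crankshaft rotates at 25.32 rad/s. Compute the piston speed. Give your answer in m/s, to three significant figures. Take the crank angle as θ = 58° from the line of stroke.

ω = 25.32 rad/s
For an in-line slider-crank, x = r cosθ + √(L² − r² sin²θ), so v = −rω sinθ·[1 + r cosθ/√(L² − r² sin²θ)].
With r = 0.1174 m, L = 0.5055 m, θ = 58°: √(L² − r² sin²θ) = 0.4956 m.
v = −0.1174·25.32·0.84805·[1 + 0.1174·0.52992/0.4956] = -2.8373 m/s.
|v| = 2.8373 m/s.

2.84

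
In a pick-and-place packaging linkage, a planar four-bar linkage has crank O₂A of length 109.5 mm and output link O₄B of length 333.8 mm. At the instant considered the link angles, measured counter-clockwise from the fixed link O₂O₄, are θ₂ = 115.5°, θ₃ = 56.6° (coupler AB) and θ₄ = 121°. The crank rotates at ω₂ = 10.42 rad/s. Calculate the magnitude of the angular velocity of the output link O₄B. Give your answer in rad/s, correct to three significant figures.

3.25

ω₂ = 10.42 rad/s
Differentiating the loop-closure r₂e^{iθ₂}+r₃e^{iθ₃}=r₁+r₄e^{iθ₄} gives r₂ω₂e^{iθ₂}+r₃ω₃e^{iθ₃}=r₄ω₄e^{iθ₄}.
Eliminating the other unknown: ω₄ = r₂ω₂ sin(θ₂−θ₃) / [r₄ sin(θ₄−θ₃)].
Numerator sine = +0.85627; denominator sine = +0.90183.
Result = 0.1095·10.42·(+0.85627) / (0.3338·(+0.90183)) = +3.2455 rad/s; magnitude 3.2455 rad/s.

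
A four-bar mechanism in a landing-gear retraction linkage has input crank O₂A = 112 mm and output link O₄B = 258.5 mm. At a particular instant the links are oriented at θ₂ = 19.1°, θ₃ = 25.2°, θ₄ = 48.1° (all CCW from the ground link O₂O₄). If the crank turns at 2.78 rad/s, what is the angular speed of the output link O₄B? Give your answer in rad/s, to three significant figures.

0.329

ω₂ = 2.78 rad/s
Differentiating the loop-closure r₂e^{iθ₂}+r₃e^{iθ₃}=r₁+r₄e^{iθ₄} gives r₂ω₂e^{iθ₂}+r₃ω₃e^{iθ₃}=r₄ω₄e^{iθ₄}.
Eliminating the other unknown: ω₄ = r₂ω₂ sin(θ₂−θ₃) / [r₄ sin(θ₄−θ₃)].
Numerator sine = -0.10626; denominator sine = +0.38912.
Result = 0.112·2.78·(-0.10626) / (0.2585·(+0.38912)) = -0.32893 rad/s; magnitude 0.32893 rad/s.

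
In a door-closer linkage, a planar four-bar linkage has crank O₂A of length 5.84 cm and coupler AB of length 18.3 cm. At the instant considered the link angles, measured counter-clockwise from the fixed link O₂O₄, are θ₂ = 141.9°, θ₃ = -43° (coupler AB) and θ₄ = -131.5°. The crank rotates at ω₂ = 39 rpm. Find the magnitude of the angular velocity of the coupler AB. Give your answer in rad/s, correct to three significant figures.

ω₂ = 4.084 rad/s (from 39 rpm).
Differentiating the loop-closure r₂e^{iθ₂}+r₃e^{iθ₃}=r₁+r₄e^{iθ₄} gives r₂ω₂e^{iθ₂}+r₃ω₃e^{iθ₃}=r₄ω₄e^{iθ₄}.
Eliminating the other unknown: ω₃ = r₂ω₂ sin(θ₄−θ₂) / [r₃ sin(θ₃−θ₄)].
Numerator sine = +0.99824; denominator sine = +0.99966.
Result = 0.0584·4.084·(+0.99824) / (0.183·(+0.99966)) = +1.3015 rad/s; magnitude 1.3015 rad/s.

1.30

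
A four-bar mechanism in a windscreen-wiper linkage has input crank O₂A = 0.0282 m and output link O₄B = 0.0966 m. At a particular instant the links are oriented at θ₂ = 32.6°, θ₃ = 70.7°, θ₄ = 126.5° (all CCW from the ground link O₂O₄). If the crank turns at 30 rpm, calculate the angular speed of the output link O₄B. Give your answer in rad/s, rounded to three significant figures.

ω₂ = 3.142 rad/s (from 30 rpm).
Differentiating the loop-closure r₂e^{iθ₂}+r₃e^{iθ₃}=r₁+r₄e^{iθ₄} gives r₂ω₂e^{iθ₂}+r₃ω₃e^{iθ₃}=r₄ω₄e^{iθ₄}.
Eliminating the other unknown: ω₄ = r₂ω₂ sin(θ₂−θ₃) / [r₄ sin(θ₄−θ₃)].
Numerator sine = -0.61704; denominator sine = +0.82708.
Result = 0.0282·3.142·(-0.61704) / (0.0966·(+0.82708)) = -0.6842 rad/s; magnitude 0.6842 rad/s.

0.684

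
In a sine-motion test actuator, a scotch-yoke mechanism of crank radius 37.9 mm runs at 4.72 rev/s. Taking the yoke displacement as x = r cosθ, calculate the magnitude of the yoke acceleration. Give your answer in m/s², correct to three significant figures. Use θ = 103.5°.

ω = 29.66 rad/s (from 4.72 rev/s).
x = r cosθ ⇒ ẍ = −rω² cosθ (ω constant).
|a| = rω²|cosθ| = 0.0379·(29.66)²·|cos 103.5°| = 7.7816 m/s².

7.78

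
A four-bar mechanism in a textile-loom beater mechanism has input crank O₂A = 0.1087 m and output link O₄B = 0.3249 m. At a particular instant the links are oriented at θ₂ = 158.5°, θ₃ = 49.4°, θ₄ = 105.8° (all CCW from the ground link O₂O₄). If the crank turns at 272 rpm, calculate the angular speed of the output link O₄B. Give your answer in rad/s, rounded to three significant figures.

ω₂ = 28.48 rad/s (from 272 rpm).
Differentiating the loop-closure r₂e^{iθ₂}+r₃e^{iθ₃}=r₁+r₄e^{iθ₄} gives r₂ω₂e^{iθ₂}+r₃ω₃e^{iθ₃}=r₄ω₄e^{iθ₄}.
Eliminating the other unknown: ω₄ = r₂ω₂ sin(θ₂−θ₃) / [r₄ sin(θ₄−θ₃)].
Numerator sine = +0.94495; denominator sine = +0.83292.
Result = 0.1087·28.48·(+0.94495) / (0.3249·(+0.83292)) = +10.811 rad/s; magnitude 10.811 rad/s.

10.8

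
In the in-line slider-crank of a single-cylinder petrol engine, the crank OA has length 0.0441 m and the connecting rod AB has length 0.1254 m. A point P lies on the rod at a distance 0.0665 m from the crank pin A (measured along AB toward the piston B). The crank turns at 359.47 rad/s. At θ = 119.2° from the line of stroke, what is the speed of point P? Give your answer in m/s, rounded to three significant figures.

ω = 359.5 rad/s.  Crank-pin speed |V_A| = rω = 15.853 m/s, perpendicular to OA.
Rod angle: sinφ = −(r/L) sinθ ⇒ φ = -17.878°; ω_rod = −rω cosθ/√(L²−r²sin²θ) = +64.803 rad/s.
V_P = V_A + ω_rod × AP, with AP = 0.0665 m along the rod.
Components: V_Px = −rω sinθ − a·ω_rod·sinφ = -12.515 m/s;  V_Py = rω cosθ + a·ω_rod·cosφ = -3.6326 m/s.
|V_P| = √(V_Px² + V_Py²) = 13.032 m/s.

13.0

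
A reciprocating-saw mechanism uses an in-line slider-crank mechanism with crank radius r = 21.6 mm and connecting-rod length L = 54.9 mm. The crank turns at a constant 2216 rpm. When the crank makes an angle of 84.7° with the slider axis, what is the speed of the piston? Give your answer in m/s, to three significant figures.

ω = 2π·2216/60 = 232.1 rad/s
For an in-line slider-crank, x = r cosθ + √(L² − r² sin²θ), so v = −rω sinθ·[1 + r cosθ/√(L² − r² sin²θ)].
With r = 0.0216 m, L = 0.0549 m, θ = 84.7°: √(L² − r² sin²θ) = 0.050512 m.
v = −0.0216·232.1·0.99572·[1 + 0.0216·0.09237/0.050512] = -5.1882 m/s.
|v| = 5.1882 m/s.

5.19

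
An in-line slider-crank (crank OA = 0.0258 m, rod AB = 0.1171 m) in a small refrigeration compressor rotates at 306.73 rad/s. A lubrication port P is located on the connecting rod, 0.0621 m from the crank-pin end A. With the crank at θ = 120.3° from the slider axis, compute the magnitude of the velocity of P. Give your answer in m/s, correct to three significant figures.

6.69

ω = 306.7 rad/s.  Crank-pin speed |V_A| = rω = 7.9136 m/s, perpendicular to OA.
Rod angle: sinφ = −(r/L) sinθ ⇒ φ = -10.966°; ω_rod = −rω cosθ/√(L²−r²sin²θ) = +34.73 rad/s.
V_P = V_A + ω_rod × AP, with AP = 0.0621 m along the rod.
Components: V_Px = −rω sinθ − a·ω_rod·sinφ = -6.4223 m/s;  V_Py = rω cosθ + a·ω_rod·cosφ = -1.8753 m/s.
|V_P| = √(V_Px² + V_Py²) = 6.6905 m/s.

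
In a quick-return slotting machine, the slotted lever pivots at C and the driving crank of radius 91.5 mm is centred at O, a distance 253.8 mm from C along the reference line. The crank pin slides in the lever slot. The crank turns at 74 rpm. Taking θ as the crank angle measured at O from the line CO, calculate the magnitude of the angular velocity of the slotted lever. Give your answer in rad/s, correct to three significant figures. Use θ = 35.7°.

1.91

ω = 7.749 rad/s (from 74 rpm).
Crank pin A relative to C: A = (d + r cosθ, r sinθ); lever angle φ = atan2(r sinθ, d + r cosθ).
Differentiating tanφ: φ̇ = rω(d cosθ + r)/(d² + r² + 2dr cosθ).
d² + r² + 2dr cosθ = |CA|² = 0.110504 m²;  d cosθ + r = +0.29761 m.
|ω_lever| = |0.0915·7.749·+0.29761| / 0.110504 = 1.9096 rad/s.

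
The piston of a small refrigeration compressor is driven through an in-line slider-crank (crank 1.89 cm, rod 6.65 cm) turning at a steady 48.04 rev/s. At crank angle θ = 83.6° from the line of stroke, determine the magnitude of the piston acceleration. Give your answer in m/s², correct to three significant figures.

305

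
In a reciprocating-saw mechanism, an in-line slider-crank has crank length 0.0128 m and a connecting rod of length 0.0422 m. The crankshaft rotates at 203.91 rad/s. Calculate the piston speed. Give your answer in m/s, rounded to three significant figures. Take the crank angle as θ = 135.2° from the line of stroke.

ω = 203.9 rad/s
For an in-line slider-crank, x = r cosθ + √(L² − r² sin²θ), so v = −rω sinθ·[1 + r cosθ/√(L² − r² sin²θ)].
With r = 0.0128 m, L = 0.0422 m, θ = 135.2°: √(L² − r² sin²θ) = 0.041225 m.
v = −0.0128·203.9·0.70463·[1 + 0.0128·-0.70957/0.041225] = -1.4339 m/s.
|v| = 1.4339 m/s.

1.43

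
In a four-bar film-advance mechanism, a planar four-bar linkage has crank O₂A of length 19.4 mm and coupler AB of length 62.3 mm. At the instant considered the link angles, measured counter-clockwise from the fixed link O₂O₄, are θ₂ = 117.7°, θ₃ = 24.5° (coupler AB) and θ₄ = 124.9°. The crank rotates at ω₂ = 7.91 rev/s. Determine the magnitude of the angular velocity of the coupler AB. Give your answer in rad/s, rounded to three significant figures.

1.97

ω₂ = 49.7 rad/s (from 7.91 rev/s).
Differentiating the loop-closure r₂e^{iθ₂}+r₃e^{iθ₃}=r₁+r₄e^{iθ₄} gives r₂ω₂e^{iθ₂}+r₃ω₃e^{iθ₃}=r₄ω₄e^{iθ₄}.
Eliminating the other unknown: ω₃ = r₂ω₂ sin(θ₄−θ₂) / [r₃ sin(θ₃−θ₄)].
Numerator sine = +0.12533; denominator sine = -0.98357.
Result = 0.0194·49.7·(+0.12533) / (0.0623·(-0.98357)) = -1.9721 rad/s; magnitude 1.9721 rad/s.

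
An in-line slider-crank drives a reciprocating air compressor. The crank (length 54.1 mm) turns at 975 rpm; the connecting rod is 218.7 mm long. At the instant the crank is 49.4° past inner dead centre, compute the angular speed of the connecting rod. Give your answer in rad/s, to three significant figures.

16.7

ω = 102.1 rad/s (converted from 975 rpm).
The rod makes angle φ with the slider axis where L sinφ = r sinθ; differentiating, L cosφ·φ̇ = r ω cosθ.
L cosφ = √(L² − r² sin²θ) = 0.21481 m.
|ω_rod| = r ω |cosθ| / √(L² − r² sin²θ) = 0.0541·102.1·0.65077/0.21481 = 16.734 rad/s.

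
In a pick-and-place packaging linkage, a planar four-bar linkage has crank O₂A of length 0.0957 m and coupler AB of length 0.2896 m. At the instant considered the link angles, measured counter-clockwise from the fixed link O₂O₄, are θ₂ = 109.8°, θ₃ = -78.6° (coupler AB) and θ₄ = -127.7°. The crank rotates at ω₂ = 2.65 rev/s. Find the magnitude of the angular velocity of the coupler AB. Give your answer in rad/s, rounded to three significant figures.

6.14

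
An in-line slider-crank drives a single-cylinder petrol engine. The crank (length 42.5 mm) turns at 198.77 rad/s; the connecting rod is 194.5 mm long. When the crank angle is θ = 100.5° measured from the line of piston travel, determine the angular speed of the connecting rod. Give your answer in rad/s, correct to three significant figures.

ω = 198.8 rad/s
The rod makes angle φ with the slider axis where L sinφ = r sinθ; differentiating, L cosφ·φ̇ = r ω cosθ.
L cosφ = √(L² − r² sin²θ) = 0.18996 m.
|ω_rod| = r ω |cosθ| / √(L² − r² sin²θ) = 0.0425·198.8·0.18224/0.18996 = 8.1043 rad/s.

8.10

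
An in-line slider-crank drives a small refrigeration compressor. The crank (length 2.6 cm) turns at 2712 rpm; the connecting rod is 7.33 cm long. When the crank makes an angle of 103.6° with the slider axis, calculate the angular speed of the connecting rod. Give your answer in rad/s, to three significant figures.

25.2

ω = 284 rad/s (converted from 2712 rpm).
The rod makes angle φ with the slider axis where L sinφ = r sinθ; differentiating, L cosφ·φ̇ = r ω cosθ.
L cosφ = √(L² − r² sin²θ) = 0.068806 m.
|ω_rod| = r ω |cosθ| / √(L² − r² sin²θ) = 0.026·284·0.23514/0.068806 = 25.235 rad/s.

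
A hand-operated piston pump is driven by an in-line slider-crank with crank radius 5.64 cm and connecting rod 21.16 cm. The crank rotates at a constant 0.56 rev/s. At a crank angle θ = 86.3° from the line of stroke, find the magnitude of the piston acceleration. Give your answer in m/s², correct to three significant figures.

0.146

ω = 2π·0.56 = 3.519 rad/s
x(θ) = r cosθ + √(L² − r² sin²θ); with ω constant, a = ω²·d²x/dθ².
d²x/dθ² = −r cosθ − r²(cos2θ)/√u − r⁴ sin²2θ/(4u^{3/2}),  u = L² − r² sin²θ = 0.0416068 m².
Substituting r = 0.0564 m, L = 0.2116 m, θ = 86.3°: d²x/dθ² = +0.01182 m.
a = ω²·d²x/dθ² = (3.519)²·(+0.01182) = +0.14634 m/s²;  |a| = 0.14634 m/s².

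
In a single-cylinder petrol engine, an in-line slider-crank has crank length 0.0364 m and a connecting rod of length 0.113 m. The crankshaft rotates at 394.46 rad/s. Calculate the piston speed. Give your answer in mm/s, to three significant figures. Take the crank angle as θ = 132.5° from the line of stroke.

8210

ω = 394.5 rad/s
For an in-line slider-crank, x = r cosθ + √(L² − r² sin²θ), so v = −rω sinθ·[1 + r cosθ/√(L² − r² sin²θ)].
With r = 0.0364 m, L = 0.113 m, θ = 132.5°: √(L² − r² sin²θ) = 0.10977 m.
v = −0.0364·394.5·0.73728·[1 + 0.0364·-0.67559/0.10977] = -8.2144 m/s.
|v| = 8.2144 m/s = 8214.4 mm/s.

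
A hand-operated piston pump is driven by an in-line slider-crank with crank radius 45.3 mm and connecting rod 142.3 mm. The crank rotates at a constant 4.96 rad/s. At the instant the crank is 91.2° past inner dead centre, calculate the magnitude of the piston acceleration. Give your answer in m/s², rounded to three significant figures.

0.397

ω = 4.96 rad/s
x(θ) = r cosθ + √(L² − r² sin²θ); with ω constant, a = ω²·d²x/dθ².
d²x/dθ² = −r cosθ − r²(cos2θ)/√u − r⁴ sin²2θ/(4u^{3/2}),  u = L² − r² sin²θ = 0.0181981 m².
Substituting r = 0.0453 m, L = 0.1423 m, θ = 91.2°: d²x/dθ² = +0.016146 m.
a = ω²·d²x/dθ² = (4.96)²·(+0.016146) = +0.39723 m/s²;  |a| = 0.39723 m/s².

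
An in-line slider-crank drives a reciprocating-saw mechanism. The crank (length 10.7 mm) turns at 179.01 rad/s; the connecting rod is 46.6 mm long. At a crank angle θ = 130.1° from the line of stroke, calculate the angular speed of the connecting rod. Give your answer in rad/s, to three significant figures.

ω = 179 rad/s
The rod makes angle φ with the slider axis where L sinφ = r sinθ; differentiating, L cosφ·φ̇ = r ω cosθ.
L cosφ = √(L² − r² sin²θ) = 0.045876 m.
|ω_rod| = r ω |cosθ| / √(L² − r² sin²θ) = 0.0107·179·0.64412/0.045876 = 26.894 rad/s.

26.9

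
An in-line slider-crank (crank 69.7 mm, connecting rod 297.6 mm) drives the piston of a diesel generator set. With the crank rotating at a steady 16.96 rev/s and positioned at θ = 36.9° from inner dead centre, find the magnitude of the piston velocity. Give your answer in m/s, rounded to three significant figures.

ω = 2π·17 = 106.6 rad/s
For an in-line slider-crank, x = r cosθ + √(L² − r² sin²θ), so v = −rω sinθ·[1 + r cosθ/√(L² − r² sin²θ)].
With r = 0.0697 m, L = 0.2976 m, θ = 36.9°: √(L² − r² sin²θ) = 0.29464 m.
v = −0.0697·106.6·0.60042·[1 + 0.0697·0.79968/0.29464] = -5.3032 m/s.
|v| = 5.3032 m/s.

5.30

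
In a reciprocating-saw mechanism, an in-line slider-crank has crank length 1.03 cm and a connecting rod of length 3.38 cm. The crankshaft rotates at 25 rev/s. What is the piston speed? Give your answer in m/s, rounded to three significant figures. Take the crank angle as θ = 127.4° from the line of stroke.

1.04

ω = 2π·25 = 157.1 rad/s
For an in-line slider-crank, x = r cosθ + √(L² − r² sin²θ), so v = −rω sinθ·[1 + r cosθ/√(L² − r² sin²θ)].
With r = 0.0103 m, L = 0.0338 m, θ = 127.4°: √(L² − r² sin²θ) = 0.032795 m.
v = −0.0103·157.1·0.79441·[1 + 0.0103·-0.60738/0.032795] = -1.0401 m/s.
|v| = 1.0401 m/s.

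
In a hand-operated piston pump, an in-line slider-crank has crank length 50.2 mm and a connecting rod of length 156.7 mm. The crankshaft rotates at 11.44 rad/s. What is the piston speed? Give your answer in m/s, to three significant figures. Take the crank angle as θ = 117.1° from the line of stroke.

0.433

ω = 11.44 rad/s
For an in-line slider-crank, x = r cosθ + √(L² − r² sin²θ), so v = −rω sinθ·[1 + r cosθ/√(L² − r² sin²θ)].
With r = 0.0502 m, L = 0.1567 m, θ = 117.1°: √(L² − r² sin²θ) = 0.15019 m.
v = −0.0502·11.44·0.89021·[1 + 0.0502·-0.45554/0.15019] = -0.4334 m/s.
|v| = 0.4334 m/s.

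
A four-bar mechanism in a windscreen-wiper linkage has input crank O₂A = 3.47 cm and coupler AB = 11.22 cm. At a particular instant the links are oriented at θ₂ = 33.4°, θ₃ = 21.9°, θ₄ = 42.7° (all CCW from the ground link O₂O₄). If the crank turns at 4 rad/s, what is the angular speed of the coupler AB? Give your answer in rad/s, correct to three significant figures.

0.563

ω₂ = 4 rad/s
Differentiating the loop-closure r₂e^{iθ₂}+r₃e^{iθ₃}=r₁+r₄e^{iθ₄} gives r₂ω₂e^{iθ₂}+r₃ω₃e^{iθ₃}=r₄ω₄e^{iθ₄}.
Eliminating the other unknown: ω₃ = r₂ω₂ sin(θ₄−θ₂) / [r₃ sin(θ₃−θ₄)].
Numerator sine = +0.16160; denominator sine = -0.35511.
Result = 0.0347·4·(+0.16160) / (0.1122·(-0.35511)) = -0.56297 rad/s; magnitude 0.56297 rad/s.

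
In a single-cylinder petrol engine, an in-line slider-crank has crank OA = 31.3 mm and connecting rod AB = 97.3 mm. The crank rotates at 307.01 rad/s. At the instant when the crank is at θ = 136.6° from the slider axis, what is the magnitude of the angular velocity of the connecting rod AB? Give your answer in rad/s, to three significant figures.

ω = 307 rad/s
The rod makes angle φ with the slider axis where L sinφ = r sinθ; differentiating, L cosφ·φ̇ = r ω cosθ.
L cosφ = √(L² − r² sin²θ) = 0.094894 m.
|ω_rod| = r ω |cosθ| / √(L² − r² sin²θ) = 0.0313·307·0.72657/0.094894 = 73.577 rad/s.

73.6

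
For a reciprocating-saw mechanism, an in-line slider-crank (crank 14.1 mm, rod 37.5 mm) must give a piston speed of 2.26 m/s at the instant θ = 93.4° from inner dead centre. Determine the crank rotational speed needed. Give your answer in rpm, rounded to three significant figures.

For an in-line slider-crank, |v_piston| = rω|sinθ|·[1 + r cosθ/√(L² − r² sin²θ)].
With r = 0.0141 m, L = 0.0375 m, θ = 93.4°: the bracketed kinematic factor |dx/dθ| = 0.013737 m.
ω = v/|dx/dθ| = 2.26/0.013737 = 164.52 rad/s.
N = 60ω/(2π) = 1571.1 rpm.

1570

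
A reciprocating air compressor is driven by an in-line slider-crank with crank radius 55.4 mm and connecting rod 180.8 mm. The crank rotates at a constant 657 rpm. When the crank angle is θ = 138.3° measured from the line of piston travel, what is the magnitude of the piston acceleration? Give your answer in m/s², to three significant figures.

184

ω = 2π·657/60 = 68.8 rad/s
x(θ) = r cosθ + √(L² − r² sin²θ); with ω constant, a = ω²·d²x/dθ².
d²x/dθ² = −r cosθ − r²(cos2θ)/√u − r⁴ sin²2θ/(4u^{3/2}),  u = L² − r² sin²θ = 0.0313304 m².
Substituting r = 0.0554 m, L = 0.1808 m, θ = 138.3°: d²x/dθ² = +0.038952 m.
a = ω²·d²x/dθ² = (68.8)²·(+0.038952) = +184.38 m/s²;  |a| = 184.38 m/s².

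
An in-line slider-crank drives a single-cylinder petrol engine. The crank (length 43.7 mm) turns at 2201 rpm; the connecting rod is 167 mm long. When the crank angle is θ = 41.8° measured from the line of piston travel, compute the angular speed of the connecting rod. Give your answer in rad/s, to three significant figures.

45.7

ω = 230.5 rad/s (converted from 2201 rpm).
The rod makes angle φ with the slider axis where L sinφ = r sinθ; differentiating, L cosφ·φ̇ = r ω cosθ.
L cosφ = √(L² − r² sin²θ) = 0.16444 m.
|ω_rod| = r ω |cosθ| / √(L² − r² sin²θ) = 0.0437·230.5·0.74548/0.16444 = 45.662 rad/s.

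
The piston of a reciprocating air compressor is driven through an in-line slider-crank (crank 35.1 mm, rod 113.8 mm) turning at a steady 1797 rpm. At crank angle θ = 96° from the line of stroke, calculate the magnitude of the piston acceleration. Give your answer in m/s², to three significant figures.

523

ω = 2π·1797/60 = 188.2 rad/s
x(θ) = r cosθ + √(L² − r² sin²θ); with ω constant, a = ω²·d²x/dθ².
d²x/dθ² = −r cosθ − r²(cos2θ)/√u − r⁴ sin²2θ/(4u^{3/2}),  u = L² − r² sin²θ = 0.0117319 m².
Substituting r = 0.0351 m, L = 0.1138 m, θ = 96°: d²x/dθ² = +0.014782 m.
a = ω²·d²x/dθ² = (188.2)²·(+0.014782) = +523.46 m/s²;  |a| = 523.46 m/s².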